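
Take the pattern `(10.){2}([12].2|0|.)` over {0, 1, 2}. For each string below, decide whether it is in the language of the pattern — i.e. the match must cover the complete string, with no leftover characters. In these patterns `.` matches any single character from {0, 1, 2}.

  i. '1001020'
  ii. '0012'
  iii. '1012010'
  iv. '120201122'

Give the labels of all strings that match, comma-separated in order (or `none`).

i

i. '1001020' → match
ii. '0012' → no match — must start with '10'
iii. '1012010' → no match
iv. '120201122' → no match — must start with '10'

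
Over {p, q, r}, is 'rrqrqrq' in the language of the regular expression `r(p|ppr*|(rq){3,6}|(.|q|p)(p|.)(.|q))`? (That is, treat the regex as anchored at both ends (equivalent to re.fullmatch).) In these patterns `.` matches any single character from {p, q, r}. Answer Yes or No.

Yes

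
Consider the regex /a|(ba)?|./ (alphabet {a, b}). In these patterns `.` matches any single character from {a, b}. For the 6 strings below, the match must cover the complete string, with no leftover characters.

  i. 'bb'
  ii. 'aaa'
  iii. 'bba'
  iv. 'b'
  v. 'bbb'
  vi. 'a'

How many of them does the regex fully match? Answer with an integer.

i → no match
ii → no match
iii → no match
iv → match
v → no match
vi → match
Total matched: 2

2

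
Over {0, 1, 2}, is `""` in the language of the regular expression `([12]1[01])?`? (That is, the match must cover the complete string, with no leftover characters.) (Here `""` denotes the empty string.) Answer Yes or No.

Yes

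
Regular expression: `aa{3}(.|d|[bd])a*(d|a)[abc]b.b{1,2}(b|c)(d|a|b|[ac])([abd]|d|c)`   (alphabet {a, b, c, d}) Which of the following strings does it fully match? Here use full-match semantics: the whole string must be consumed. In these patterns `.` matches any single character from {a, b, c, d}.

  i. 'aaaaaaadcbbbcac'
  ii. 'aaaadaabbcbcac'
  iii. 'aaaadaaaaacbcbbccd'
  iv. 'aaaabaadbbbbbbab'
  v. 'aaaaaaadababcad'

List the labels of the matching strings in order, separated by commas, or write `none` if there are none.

i, ii, iii, iv, v

i → match
ii → match
iii → match
iv → match
v → match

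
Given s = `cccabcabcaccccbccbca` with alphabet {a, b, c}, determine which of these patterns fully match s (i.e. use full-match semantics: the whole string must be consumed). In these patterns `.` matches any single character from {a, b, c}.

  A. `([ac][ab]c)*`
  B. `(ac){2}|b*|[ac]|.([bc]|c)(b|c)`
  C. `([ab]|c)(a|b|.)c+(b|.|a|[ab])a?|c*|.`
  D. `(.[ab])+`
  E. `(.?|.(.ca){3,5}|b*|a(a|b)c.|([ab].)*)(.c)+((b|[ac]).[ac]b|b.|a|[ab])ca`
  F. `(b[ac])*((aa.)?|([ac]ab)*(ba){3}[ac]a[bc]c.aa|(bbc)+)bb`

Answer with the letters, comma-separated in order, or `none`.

E

A → no match
B → no match
C → no match
D → no match
E → match
F → no match — must end with `bb`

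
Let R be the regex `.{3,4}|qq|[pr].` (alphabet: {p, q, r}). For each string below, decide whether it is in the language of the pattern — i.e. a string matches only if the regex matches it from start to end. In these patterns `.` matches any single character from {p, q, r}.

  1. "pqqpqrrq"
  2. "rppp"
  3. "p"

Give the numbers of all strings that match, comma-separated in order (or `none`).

2

1 → no match
2 → match
3 → no match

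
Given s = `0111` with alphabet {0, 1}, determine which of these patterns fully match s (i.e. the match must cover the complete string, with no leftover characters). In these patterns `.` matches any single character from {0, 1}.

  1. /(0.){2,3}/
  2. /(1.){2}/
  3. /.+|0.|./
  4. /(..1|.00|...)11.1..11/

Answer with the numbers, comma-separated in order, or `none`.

1 → no match
2 → no match — must start with `1`
3 → match
4 → no match

3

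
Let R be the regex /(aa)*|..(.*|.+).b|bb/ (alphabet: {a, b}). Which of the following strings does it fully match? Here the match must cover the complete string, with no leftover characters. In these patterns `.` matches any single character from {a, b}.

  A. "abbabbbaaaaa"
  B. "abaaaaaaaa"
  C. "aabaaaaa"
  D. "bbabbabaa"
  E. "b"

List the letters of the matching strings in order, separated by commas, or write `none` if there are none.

none

A. "abbabbbaaaaa" → no match
B. "abaaaaaaaa" → no match
C. "aabaaaaa" → no match
D. "bbabbabaa" → no match
E. "b" → no match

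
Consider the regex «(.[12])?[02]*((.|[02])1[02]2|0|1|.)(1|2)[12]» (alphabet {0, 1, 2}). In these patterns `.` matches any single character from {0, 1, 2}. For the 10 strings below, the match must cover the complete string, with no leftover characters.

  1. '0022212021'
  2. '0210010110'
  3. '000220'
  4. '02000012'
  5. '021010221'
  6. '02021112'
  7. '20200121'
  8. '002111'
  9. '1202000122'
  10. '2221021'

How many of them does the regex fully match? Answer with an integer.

1 → no match
2 → no match
3 → no match
4 → match
5 → no match
6 → no match
7 → match
8 → match
9 → match
10 → no match
Total matched: 4

4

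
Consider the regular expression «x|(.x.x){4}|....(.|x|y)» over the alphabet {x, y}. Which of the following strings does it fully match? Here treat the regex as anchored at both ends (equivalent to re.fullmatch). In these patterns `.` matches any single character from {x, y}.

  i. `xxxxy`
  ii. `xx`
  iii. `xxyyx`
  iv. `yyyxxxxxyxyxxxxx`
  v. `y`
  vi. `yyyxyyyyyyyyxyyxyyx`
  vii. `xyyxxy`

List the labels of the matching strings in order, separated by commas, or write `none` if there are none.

i → match
ii → no match
iii → match
iv → no match
v → no match
vi → no match
vii → no match

i, iii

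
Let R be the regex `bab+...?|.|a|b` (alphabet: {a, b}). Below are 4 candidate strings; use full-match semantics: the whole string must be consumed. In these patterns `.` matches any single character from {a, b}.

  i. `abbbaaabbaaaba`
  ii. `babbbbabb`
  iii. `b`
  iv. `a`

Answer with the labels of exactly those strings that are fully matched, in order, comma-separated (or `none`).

ii, iii, iv

i → no match
ii. `babbbbabb` → match
iii. `b` → match
iv. `a` → match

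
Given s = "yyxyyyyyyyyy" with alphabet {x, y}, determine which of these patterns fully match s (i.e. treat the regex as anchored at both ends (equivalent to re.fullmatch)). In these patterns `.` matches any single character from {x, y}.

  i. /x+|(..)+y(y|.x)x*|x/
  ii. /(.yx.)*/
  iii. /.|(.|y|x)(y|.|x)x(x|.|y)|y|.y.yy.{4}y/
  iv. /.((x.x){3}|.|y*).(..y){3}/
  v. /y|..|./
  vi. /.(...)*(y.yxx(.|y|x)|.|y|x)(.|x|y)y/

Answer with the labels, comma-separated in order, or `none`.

i → match
ii → no match
iii → no match
iv → match
v → no match
vi → no match

i, iv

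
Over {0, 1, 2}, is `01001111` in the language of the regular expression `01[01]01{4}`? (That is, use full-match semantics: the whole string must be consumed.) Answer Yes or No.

Yes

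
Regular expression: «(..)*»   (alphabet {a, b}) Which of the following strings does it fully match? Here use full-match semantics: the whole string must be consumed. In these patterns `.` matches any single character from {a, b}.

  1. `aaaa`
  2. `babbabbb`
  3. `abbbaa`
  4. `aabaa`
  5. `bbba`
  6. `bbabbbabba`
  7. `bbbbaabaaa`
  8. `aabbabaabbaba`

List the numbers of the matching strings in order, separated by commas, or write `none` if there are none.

1. `aaaa` → match
2. `babbabbb` → match
3. `abbbaa` → match
4. `aabaa` → no match
5. `bbba` → match
6. `bbabbbabba` → match
7. `bbbbaabaaa` → match
8 → no match

1, 2, 3, 5, 6, 7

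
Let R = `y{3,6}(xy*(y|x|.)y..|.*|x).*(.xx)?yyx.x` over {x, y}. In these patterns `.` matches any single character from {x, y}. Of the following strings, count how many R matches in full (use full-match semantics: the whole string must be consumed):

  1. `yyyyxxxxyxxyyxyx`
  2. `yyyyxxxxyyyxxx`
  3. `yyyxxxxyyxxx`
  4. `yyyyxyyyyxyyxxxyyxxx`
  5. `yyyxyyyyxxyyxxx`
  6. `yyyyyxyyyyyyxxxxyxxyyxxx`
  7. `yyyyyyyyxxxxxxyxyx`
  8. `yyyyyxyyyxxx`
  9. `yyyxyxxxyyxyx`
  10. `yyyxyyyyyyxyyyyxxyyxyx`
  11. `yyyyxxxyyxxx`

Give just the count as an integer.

1 → match
2 → match
3 → match
4 → match
5 → match
6 → match
7 → no match
8 → match
9 → match
10 → match
11 → match
Total matched: 10

10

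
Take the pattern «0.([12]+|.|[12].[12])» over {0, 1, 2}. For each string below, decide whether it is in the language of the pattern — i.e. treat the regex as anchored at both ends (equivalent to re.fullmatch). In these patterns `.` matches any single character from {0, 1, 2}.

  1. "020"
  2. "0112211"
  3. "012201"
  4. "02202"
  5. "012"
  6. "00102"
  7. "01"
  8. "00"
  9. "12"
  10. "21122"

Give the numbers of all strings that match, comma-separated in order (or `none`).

1, 2, 4, 5, 6

1 → match
2 → match
3 → no match
4 → match
5 → match
6 → match
7 → no match
8 → no match
9 → no match — must start with "0"
10 → no match — must start with "0"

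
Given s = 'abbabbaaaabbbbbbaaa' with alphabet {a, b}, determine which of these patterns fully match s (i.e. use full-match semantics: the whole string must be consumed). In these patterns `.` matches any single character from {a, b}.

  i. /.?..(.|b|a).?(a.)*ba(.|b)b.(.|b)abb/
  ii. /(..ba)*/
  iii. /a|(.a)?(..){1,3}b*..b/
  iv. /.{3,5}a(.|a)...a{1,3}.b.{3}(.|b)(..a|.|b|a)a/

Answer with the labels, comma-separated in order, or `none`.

i → no match — must end with 'abb'
ii → no match
iii → no match
iv → match

iv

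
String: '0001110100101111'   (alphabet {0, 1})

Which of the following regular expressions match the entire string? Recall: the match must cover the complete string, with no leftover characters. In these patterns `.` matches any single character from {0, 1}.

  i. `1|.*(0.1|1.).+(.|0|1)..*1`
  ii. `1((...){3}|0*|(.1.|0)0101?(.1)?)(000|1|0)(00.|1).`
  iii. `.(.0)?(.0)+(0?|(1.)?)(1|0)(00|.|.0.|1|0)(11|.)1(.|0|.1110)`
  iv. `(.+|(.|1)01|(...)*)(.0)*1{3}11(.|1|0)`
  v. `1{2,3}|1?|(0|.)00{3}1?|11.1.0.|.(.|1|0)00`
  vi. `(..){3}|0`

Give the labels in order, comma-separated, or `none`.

i

i → match
ii → no match — must start with '1'
iii → no match
iv → no match
v → no match
vi → no match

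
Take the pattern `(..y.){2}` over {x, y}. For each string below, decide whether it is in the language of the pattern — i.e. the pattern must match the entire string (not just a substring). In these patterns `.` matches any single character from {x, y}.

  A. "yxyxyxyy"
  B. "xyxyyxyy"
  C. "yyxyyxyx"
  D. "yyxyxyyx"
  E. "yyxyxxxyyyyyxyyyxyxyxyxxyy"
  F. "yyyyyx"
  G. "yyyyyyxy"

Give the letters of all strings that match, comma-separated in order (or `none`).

A

A → match
B → no match
C → no match
D → no match
E → no match
F → no match
G → no match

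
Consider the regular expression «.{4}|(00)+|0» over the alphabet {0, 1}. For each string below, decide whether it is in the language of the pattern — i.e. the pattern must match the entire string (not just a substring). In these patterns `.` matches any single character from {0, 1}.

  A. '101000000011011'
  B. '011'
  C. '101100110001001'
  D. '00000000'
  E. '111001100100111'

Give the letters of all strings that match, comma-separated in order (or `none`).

D

A → no match
B → no match
C → no match
D → match
E → no match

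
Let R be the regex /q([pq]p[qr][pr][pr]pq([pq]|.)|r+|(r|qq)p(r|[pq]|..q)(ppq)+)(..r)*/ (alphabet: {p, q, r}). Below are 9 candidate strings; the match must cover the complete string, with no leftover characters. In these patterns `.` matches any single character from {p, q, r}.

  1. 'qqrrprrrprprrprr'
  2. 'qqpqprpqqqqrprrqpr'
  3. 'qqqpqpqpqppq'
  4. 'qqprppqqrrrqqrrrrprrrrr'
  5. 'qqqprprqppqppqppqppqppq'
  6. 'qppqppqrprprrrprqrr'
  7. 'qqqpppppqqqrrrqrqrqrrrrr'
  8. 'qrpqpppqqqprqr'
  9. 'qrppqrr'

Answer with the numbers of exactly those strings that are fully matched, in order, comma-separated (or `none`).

2

1 → no match
2 → match
3. 'qqqpqpqpqppq' → no match
4 → no match
5 → no match
6 → no match
7 → no match
8 → no match
9. 'qrppqrr' → no match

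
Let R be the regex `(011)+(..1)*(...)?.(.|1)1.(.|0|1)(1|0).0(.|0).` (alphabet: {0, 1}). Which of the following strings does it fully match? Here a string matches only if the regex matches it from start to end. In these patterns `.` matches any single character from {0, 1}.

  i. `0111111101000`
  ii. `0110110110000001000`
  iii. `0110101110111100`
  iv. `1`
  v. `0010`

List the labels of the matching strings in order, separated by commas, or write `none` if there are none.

i → match
ii → no match
iii → no match
iv → no match — must start with `011`
v → no match — must start with `011`

i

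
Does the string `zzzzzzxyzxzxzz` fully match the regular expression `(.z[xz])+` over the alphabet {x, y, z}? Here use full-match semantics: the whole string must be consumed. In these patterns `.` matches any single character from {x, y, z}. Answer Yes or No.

No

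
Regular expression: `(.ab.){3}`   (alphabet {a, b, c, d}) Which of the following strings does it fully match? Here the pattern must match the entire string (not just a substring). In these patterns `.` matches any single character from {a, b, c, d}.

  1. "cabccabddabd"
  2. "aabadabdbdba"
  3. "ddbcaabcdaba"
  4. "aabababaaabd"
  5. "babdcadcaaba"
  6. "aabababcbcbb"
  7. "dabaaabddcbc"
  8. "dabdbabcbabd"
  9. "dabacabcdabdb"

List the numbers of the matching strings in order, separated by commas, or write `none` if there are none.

1. "cabccabddabd" → match
2. "aabadabdbdba" → no match
3. "ddbcaabcdaba" → no match
4. "aabababaaabd" → match
5. "babdcadcaaba" → no match
6. "aabababcbcbb" → no match
7. "dabaaabddcbc" → no match
8. "dabdbabcbabd" → match
9 → no match

1, 4, 8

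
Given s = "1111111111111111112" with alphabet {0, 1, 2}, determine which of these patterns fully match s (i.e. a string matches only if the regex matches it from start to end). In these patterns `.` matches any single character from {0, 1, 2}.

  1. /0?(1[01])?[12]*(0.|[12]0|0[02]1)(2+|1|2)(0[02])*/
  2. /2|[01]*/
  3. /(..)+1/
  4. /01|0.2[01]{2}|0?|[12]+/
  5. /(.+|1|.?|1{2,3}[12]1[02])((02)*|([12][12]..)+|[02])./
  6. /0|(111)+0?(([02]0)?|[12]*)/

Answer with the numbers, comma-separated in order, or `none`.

4, 5, 6

1 → no match
2 → no match
3 → no match — must end with "1"
4 → match
5 → match
6 → match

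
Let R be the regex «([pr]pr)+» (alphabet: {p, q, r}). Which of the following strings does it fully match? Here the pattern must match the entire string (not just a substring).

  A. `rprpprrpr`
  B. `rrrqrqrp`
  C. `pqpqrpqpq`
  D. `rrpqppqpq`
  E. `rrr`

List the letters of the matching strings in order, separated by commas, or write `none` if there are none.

A

A → match
B → no match — must end with `pr`
C → no match — must end with `pr`
D → no match — must end with `pr`
E → no match — must end with `pr`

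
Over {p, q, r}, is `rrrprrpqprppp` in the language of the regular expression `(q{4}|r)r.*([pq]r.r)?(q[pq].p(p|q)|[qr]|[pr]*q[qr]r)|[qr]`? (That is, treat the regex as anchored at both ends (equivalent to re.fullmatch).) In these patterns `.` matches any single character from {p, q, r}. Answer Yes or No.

No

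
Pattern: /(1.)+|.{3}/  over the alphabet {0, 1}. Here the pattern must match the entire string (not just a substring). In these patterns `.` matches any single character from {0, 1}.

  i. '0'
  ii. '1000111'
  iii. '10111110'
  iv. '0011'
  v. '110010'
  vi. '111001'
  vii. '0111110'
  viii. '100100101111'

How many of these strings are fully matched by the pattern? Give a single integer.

i → no match
ii → no match
iii → match
iv → no match
v → no match
vi → no match
vii → no match
viii → no match
Total matched: 1

1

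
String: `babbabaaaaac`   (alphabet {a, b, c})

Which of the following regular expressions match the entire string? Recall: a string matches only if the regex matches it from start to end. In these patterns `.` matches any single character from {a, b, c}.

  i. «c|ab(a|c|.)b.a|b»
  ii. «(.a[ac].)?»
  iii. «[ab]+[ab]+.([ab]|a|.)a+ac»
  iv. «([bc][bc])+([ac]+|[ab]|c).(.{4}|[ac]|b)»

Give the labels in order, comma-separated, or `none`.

i → no match
ii → no match
iii → match
iv → no match

iii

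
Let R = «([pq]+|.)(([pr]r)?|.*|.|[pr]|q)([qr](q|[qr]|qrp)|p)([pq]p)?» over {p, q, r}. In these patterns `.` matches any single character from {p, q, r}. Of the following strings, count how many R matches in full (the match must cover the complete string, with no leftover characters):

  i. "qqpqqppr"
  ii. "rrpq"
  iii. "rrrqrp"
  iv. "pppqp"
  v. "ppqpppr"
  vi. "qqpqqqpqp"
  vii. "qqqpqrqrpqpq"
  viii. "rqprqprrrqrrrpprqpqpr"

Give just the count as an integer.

i → no match
ii → no match
iii → match
iv → match
v → no match
vi → match
vii → no match
viii → no match
Total matched: 3

3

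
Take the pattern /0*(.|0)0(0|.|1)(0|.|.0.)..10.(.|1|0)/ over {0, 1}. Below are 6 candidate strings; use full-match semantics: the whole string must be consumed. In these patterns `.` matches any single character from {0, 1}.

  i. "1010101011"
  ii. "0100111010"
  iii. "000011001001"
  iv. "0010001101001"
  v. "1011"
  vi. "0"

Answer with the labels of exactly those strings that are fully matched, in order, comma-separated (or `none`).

i, iii

i → match
ii → no match
iii → match
iv → no match
v → no match
vi → no match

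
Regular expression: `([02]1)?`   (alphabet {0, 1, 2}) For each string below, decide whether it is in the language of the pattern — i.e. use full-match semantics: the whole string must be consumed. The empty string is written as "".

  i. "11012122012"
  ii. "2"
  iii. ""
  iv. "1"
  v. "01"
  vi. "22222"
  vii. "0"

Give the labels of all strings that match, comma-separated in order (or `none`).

iii, v

i → no match
ii → no match
iii → match
iv → no match
v → match
vi → no match
vii → no match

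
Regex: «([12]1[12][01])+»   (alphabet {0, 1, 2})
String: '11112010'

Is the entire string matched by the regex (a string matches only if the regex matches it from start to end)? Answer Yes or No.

No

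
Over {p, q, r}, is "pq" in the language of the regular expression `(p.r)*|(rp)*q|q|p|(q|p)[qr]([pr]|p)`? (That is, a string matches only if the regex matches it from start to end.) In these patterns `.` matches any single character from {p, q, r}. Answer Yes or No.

No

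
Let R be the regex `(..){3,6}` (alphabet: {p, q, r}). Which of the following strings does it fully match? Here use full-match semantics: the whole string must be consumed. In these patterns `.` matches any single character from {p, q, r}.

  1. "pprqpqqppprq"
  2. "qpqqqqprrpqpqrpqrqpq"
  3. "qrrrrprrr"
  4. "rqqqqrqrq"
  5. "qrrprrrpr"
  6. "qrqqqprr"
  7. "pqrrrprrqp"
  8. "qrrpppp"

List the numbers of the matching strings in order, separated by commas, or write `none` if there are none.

1. "pprqpqqppprq" → match
2 → no match
3. "qrrrrprrr" → no match
4. "rqqqqrqrq" → no match
5. "qrrprrrpr" → no match
6. "qrqqqprr" → match
7. "pqrrrprrqp" → match
8. "qrrpppp" → no match

1, 6, 7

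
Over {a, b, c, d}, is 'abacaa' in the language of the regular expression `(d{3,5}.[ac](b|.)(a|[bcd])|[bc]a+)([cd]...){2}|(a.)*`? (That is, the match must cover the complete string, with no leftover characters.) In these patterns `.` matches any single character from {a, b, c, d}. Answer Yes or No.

Yes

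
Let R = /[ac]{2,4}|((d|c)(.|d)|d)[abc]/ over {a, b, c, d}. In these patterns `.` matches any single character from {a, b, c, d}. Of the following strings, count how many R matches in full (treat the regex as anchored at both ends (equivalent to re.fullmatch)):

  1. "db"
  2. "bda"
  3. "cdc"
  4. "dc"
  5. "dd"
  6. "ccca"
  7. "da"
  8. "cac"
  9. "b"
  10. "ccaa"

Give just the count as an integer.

7

1. "db" → match
2. "bda" → no match
3. "cdc" → match
4. "dc" → match
5. "dd" → no match
6. "ccca" → match
7. "da" → match
8. "cac" → match
9. "b" → no match
10. "ccaa" → match
Total matched: 7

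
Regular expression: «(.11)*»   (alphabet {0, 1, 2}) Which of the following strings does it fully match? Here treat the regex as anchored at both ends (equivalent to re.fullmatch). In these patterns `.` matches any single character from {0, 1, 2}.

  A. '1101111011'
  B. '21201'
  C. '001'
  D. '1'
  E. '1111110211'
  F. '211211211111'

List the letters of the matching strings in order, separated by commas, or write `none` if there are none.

F

A → no match
B → no match
C → no match
D → no match
E → no match
F → match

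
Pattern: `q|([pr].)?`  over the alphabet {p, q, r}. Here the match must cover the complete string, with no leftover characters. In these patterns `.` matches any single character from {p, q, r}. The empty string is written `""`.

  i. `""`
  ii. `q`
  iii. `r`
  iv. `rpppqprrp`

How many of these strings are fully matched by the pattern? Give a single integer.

2

i → match
ii → match
iii → no match
iv → no match
Total matched: 2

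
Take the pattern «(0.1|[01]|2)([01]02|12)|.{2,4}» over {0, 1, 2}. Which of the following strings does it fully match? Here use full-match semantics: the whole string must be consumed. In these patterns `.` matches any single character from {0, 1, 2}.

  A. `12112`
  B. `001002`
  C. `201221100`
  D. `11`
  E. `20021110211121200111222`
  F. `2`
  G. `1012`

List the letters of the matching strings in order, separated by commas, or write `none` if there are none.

A → no match
B → match
C → no match
D → match
E → no match
F → no match
G → match

B, D, G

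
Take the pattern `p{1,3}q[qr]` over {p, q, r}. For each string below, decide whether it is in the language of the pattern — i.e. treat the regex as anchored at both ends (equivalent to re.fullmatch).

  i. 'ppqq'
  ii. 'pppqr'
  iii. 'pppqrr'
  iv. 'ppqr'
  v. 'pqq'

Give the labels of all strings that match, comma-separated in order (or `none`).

i → match
ii → match
iii → no match
iv → match
v → match

i, ii, iv, v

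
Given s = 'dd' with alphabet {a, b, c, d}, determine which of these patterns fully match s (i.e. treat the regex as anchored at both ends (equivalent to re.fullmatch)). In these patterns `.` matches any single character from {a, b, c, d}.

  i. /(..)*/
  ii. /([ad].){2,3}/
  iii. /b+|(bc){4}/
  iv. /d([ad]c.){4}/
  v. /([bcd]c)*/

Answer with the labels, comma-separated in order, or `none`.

i → match
ii → no match
iii → no match
iv → no match
v → no match

i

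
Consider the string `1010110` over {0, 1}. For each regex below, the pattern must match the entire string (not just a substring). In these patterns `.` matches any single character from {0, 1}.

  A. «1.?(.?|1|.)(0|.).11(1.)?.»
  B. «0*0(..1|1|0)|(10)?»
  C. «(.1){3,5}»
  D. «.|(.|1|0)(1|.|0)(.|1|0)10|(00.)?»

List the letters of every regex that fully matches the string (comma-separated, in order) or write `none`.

A → match
B → no match
C → no match — must end with `1`
D → no match

A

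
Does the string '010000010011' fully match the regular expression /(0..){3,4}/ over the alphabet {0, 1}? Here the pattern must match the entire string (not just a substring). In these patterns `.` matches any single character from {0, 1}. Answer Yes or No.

Yes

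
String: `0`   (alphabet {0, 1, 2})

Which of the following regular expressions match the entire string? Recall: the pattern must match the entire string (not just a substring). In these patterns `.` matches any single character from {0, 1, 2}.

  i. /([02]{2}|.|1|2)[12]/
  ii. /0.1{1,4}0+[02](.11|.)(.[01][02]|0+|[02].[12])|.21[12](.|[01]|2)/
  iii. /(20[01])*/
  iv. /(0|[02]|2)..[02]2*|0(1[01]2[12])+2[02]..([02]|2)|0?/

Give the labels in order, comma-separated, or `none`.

iv

i → no match
ii → no match
iii → no match
iv → match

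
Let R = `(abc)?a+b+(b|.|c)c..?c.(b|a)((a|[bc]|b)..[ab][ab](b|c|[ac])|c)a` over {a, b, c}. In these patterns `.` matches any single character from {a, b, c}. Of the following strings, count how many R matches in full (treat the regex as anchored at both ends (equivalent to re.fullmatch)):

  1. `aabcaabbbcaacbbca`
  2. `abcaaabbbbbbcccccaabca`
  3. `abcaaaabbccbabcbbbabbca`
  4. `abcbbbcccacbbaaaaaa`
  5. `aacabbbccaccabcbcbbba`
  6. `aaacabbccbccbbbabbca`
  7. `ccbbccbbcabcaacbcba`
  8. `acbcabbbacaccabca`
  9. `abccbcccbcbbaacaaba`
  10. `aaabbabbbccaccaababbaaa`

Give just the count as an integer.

0

1 → no match
2 → no match
3 → no match
4 → no match
5 → no match
6 → no match
7 → no match
8 → no match
9 → no match
10 → no match
Total matched: 0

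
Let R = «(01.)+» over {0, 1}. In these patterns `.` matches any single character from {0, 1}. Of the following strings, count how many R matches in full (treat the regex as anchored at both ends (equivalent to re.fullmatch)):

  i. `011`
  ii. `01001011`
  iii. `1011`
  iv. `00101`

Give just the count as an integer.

i → match
ii → no match
iii → no match — must start with `01`
iv → no match — must start with `01`
Total matched: 1

1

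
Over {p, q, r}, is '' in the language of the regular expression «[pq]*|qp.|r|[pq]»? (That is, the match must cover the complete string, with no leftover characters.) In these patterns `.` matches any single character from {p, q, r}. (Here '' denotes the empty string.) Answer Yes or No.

Yes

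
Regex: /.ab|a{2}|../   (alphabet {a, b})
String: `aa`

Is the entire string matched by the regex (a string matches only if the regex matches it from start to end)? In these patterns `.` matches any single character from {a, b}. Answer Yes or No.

Yes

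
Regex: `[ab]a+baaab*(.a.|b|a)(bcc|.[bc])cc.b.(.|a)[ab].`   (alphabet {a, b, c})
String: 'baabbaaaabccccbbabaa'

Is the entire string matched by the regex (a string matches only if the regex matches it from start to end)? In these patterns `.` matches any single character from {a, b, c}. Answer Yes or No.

No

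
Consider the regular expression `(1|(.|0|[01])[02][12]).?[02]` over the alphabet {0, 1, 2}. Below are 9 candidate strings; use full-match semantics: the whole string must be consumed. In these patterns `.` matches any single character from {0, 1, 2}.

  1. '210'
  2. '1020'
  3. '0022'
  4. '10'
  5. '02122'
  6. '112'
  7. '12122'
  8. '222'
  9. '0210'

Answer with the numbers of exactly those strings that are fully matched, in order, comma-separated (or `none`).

1 → no match
2 → match
3 → match
4 → match
5 → match
6 → match
7 → match
8 → no match
9 → match

2, 3, 4, 5, 6, 7, 9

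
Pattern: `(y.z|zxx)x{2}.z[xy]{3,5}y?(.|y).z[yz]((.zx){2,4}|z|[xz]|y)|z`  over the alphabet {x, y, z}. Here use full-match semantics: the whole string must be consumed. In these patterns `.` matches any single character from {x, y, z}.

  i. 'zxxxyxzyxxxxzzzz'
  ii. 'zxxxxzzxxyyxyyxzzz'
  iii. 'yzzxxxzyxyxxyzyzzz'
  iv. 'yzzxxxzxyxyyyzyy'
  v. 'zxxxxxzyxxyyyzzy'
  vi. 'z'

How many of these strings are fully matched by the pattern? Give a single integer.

i → no match
ii → match
iii → match
iv → match
v → match
vi → match
Total matched: 5

5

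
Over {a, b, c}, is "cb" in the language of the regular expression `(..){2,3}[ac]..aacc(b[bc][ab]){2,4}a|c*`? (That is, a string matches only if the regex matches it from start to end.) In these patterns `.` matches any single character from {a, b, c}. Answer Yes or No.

No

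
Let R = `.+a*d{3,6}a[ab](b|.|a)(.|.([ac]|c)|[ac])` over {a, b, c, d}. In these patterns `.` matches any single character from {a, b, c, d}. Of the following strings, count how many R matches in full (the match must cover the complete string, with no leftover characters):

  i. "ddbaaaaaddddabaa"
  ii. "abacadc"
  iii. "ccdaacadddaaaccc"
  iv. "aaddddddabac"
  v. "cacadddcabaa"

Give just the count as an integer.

2

i → match
ii. "abacadc" → no match
iii → no match
iv. "aaddddddabac" → match
v. "cacadddcabaa" → no match
Total matched: 2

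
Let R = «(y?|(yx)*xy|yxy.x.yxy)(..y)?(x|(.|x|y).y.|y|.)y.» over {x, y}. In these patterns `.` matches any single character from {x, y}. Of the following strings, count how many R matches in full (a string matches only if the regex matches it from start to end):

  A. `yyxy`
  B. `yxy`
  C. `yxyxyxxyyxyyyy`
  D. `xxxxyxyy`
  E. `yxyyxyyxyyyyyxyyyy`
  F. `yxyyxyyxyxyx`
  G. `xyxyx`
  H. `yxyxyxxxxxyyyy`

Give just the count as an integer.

A → no match
B → no match
C → match
D → no match
E → match
F → match
G → match
H → no match
Total matched: 4

4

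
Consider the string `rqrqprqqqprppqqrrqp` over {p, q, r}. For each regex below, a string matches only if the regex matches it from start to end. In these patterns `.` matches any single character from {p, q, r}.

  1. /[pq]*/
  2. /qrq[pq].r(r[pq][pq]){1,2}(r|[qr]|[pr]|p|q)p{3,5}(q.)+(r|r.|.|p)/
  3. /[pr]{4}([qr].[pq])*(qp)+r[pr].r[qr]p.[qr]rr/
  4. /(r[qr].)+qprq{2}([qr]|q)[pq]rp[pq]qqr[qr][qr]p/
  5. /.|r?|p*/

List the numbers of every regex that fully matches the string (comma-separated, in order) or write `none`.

1 → no match
2 → no match — must start with `qrq`
3 → no match — must end with `rr`
4 → match
5 → no match

4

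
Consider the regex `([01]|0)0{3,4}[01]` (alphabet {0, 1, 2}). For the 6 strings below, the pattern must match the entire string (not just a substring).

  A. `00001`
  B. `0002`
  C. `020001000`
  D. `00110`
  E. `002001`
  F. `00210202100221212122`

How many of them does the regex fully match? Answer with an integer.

A → match
B → no match
C → no match
D → no match
E → no match
F → no match
Total matched: 1

1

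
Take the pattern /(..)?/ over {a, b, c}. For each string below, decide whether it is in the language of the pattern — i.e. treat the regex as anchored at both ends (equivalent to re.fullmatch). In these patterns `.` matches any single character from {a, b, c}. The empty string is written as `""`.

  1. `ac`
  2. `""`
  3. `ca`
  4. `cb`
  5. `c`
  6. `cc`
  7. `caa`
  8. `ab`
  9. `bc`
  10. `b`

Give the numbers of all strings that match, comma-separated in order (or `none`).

1, 2, 3, 4, 6, 8, 9

1 → match
2 → match
3 → match
4 → match
5 → no match
6 → match
7 → no match
8 → match
9 → match
10 → no match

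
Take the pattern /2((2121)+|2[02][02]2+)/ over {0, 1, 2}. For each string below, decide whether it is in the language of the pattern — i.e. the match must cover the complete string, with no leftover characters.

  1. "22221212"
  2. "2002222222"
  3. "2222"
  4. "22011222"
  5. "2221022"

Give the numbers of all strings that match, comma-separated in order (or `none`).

1. "22221212" → no match
2. "2002222222" → no match
3. "2222" → no match
4. "22011222" → no match
5. "2221022" → no match

none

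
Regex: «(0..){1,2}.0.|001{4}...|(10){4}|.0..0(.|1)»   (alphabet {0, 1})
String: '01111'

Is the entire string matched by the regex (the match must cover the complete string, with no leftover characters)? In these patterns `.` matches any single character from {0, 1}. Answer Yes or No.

No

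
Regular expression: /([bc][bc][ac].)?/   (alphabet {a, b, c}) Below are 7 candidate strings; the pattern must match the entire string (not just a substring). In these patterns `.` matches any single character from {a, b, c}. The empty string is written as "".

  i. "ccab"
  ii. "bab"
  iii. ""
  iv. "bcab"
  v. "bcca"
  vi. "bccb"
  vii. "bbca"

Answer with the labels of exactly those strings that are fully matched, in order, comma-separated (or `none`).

i, iii, iv, v, vi, vii

i. "ccab" → match
ii. "bab" → no match
iii. "" → match
iv. "bcab" → match
v. "bcca" → match
vi. "bccb" → match
vii. "bbca" → match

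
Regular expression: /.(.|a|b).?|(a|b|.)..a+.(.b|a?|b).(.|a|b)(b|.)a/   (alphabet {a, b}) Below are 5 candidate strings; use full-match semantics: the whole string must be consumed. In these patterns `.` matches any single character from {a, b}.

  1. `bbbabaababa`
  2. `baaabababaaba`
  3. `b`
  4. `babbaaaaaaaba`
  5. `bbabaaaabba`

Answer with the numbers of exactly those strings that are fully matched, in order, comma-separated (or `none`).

1. `bbbabaababa` → no match
2 → no match
3. `b` → no match
4 → no match
5. `bbabaaaabba` → no match

none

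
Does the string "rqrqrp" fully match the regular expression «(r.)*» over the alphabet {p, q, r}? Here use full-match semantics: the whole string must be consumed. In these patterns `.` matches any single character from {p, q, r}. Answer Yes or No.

Yes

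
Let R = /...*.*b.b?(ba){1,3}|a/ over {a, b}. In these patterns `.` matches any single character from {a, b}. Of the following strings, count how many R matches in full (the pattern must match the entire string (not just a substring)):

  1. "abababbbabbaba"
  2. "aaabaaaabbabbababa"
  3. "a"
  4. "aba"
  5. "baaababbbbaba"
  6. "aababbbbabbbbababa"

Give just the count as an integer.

5

1 → match
2 → match
3 → match
4 → no match
5 → match
6 → match
Total matched: 5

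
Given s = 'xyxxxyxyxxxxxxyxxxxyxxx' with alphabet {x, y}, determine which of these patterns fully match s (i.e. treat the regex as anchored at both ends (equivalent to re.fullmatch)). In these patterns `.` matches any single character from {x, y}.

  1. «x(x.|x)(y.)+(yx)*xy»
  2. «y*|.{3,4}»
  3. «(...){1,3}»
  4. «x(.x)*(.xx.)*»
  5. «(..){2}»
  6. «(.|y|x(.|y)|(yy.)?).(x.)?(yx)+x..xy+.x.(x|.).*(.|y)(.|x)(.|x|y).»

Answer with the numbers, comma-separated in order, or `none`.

1 → no match — must start with 'xx'
2 → no match
3 → no match
4 → match
5 → no match
6 → match

4, 6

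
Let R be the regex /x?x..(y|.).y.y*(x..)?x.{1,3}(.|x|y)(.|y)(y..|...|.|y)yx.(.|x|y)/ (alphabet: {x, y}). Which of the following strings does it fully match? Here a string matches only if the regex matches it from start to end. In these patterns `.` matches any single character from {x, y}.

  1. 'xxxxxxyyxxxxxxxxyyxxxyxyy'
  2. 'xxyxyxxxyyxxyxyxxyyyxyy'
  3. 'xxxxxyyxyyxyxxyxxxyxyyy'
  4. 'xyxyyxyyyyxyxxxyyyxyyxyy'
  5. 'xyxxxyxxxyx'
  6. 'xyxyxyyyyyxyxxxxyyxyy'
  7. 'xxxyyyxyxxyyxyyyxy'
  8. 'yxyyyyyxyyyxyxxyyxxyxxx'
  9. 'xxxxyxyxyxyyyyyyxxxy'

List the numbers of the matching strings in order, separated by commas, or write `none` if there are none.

6

1 → no match
2 → no match
3 → no match
4 → no match
5 → no match
6 → match
7 → no match
8 → no match
9 → no match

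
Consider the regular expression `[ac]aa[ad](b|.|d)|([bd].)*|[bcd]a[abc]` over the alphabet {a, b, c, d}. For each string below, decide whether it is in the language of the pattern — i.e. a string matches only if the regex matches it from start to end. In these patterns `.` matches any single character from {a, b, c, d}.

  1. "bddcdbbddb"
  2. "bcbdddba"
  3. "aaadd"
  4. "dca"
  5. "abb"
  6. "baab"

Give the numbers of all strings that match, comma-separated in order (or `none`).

1, 2, 3

1 → match
2 → match
3 → match
4 → no match
5 → no match
6 → no match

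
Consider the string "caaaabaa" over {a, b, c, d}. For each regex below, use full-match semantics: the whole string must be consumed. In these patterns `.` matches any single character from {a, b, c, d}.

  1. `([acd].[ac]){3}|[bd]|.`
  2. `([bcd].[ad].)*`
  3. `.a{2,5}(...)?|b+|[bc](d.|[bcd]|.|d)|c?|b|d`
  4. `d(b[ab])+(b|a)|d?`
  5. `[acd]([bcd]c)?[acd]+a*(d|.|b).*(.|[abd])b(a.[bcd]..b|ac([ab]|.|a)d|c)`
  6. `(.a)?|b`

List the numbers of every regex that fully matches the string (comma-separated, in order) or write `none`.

3

1 → no match
2 → no match
3 → match
4 → no match
5 → no match
6 → no match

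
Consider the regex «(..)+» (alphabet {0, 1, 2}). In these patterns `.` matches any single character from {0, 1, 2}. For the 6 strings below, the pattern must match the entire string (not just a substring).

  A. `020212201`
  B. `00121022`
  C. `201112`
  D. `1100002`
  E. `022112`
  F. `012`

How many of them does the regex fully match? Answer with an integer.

3

A → no match
B → match
C → match
D → no match
E → match
F → no match
Total matched: 3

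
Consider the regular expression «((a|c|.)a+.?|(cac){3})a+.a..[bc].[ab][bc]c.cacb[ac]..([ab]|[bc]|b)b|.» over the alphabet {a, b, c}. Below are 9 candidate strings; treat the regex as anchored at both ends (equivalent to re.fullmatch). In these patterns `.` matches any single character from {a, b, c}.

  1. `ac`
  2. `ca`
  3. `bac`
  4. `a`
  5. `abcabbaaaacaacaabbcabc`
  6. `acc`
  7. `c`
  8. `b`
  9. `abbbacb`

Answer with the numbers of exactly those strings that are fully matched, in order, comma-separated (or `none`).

1. `ac` → no match
2. `ca` → no match
3. `bac` → no match
4. `a` → match
5 → no match
6. `acc` → no match
7. `c` → match
8. `b` → match
9. `abbbacb` → no match

4, 7, 8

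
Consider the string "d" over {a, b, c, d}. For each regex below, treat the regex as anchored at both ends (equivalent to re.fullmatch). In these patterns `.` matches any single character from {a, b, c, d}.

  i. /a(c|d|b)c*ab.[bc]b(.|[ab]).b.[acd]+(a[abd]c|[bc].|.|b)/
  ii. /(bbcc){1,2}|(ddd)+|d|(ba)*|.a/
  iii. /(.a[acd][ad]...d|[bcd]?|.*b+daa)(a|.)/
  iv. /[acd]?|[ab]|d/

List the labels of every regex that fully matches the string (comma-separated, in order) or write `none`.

ii, iii, iv

i → no match — must start with "a"
ii → match
iii → match
iv → match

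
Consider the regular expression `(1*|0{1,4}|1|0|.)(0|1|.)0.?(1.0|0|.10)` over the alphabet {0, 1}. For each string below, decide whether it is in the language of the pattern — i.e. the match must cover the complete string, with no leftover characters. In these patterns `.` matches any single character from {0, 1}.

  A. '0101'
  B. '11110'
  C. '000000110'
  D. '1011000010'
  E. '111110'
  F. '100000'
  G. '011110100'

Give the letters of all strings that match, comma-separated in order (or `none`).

C

A. '0101' → no match
B. '11110' → no match
C. '000000110' → match
D. '1011000010' → no match
E. '111110' → no match
F. '100000' → no match
G. '011110100' → no match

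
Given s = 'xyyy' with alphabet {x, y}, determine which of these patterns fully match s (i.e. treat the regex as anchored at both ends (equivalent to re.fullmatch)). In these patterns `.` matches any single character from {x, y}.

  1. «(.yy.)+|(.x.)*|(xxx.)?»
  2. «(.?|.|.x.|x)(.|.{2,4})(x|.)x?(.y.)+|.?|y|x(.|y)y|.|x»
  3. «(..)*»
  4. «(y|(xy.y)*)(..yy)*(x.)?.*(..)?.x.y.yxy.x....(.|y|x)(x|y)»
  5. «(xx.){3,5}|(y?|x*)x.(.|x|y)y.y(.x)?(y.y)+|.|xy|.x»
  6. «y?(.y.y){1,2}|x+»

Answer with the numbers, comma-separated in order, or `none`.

1, 3, 6

1 → match
2 → no match
3 → match
4 → no match
5 → no match
6 → match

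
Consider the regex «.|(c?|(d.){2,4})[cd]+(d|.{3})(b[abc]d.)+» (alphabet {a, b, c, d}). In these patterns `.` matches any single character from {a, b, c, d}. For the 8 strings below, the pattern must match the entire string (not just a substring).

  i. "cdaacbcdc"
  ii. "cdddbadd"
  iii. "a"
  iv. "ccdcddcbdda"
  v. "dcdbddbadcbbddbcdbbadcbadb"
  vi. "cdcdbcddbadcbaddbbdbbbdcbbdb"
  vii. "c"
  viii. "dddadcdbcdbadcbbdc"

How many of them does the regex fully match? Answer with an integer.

i. "cdaacbcdc" → match
ii. "cdddbadd" → match
iii. "a" → match
iv. "ccdcddcbdda" → no match
v → match
vi → match
vii. "c" → match
viii → match
Total matched: 7

7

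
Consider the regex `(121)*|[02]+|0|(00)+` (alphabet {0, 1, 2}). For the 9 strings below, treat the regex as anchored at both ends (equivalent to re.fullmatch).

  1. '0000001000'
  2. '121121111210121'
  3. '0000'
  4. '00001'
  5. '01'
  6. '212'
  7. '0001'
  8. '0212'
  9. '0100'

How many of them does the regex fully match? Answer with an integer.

1

1 → no match
2 → no match
3 → match
4 → no match
5 → no match
6 → no match
7 → no match
8 → no match
9 → no match
Total matched: 1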